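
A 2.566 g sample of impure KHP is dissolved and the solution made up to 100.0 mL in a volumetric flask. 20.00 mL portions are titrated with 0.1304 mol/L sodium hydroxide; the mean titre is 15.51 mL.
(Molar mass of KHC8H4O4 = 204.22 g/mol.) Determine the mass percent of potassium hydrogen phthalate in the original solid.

KHC8H4O4 + NaOH → KNaC8H4O4 + H2O
n(NaOH) per titration = 0.01551 × 0.1304 = 2.023 × 10^-3 mol
n(KHC8H4O4) in each aliquot = 2.023 × 10^-3 mol (1:1 ratio)
n(KHC8H4O4) in the whole flask = 2.023 × 10^-3 × 100.0/20.00 = 0.01011 mol
mass of KHC8H4O4 = 0.01011 × 204.22 = 2.065 g
% KHC8H4O4 = 2.065 / 2.566 × 100 = 80.48 %

80.48 %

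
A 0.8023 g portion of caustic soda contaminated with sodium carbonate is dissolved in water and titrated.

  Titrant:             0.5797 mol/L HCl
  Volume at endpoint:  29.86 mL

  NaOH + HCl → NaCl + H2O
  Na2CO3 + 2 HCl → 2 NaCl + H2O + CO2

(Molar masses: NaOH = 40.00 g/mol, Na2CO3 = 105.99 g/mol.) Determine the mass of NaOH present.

n(HCl) = 0.02986 × 0.5797 = 0.01731 mol
Let x = n(NaOH), y = n(Na2CO3).
Titrant: 1x + 2y = 0.01731;  mass: 40.00x + 105.99y = 0.8023
Solving, x = 8.852 × 10^-3 mol, y = 4.229 × 10^-3 mol
mass of NaOH = 8.852 × 10^-3 × 40.00 = 0.3541 g

0.3541 g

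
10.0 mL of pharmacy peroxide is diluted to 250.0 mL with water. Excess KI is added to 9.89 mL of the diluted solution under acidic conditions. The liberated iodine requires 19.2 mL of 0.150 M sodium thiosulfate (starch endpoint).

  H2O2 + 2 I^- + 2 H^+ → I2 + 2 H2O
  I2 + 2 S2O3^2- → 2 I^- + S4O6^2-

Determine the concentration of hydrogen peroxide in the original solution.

n(S2O3^2-) = 0.0192 × 0.150 = 2.88 × 10^-3 mol
n(I2) = n(S2O3^2-)/2 = 1.44 × 10^-3 mol
n(H2O2) in the aliquot = 1.44 × 10^-3 mol (1:1 ratio)
[H2O2]_dilute = 1.44 × 10^-3 / 0.00989 = 0.146 mol/L
[H2O2]_original = 0.146 × 250.0/10.0 = 3.64 mol/L

3.64 M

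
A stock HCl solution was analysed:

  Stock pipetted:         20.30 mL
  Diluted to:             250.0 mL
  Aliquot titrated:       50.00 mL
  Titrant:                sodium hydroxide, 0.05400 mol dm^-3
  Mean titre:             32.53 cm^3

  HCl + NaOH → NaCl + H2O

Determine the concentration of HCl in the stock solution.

0.4327 mol/L

n(NaOH) = 0.03253 × 0.05400 = 1.757 × 10^-3 mol
n(HCl) in the aliquot = 1.757 × 10^-3 mol (1:1 ratio)
[HCl]_dilute = 1.757 × 10^-3 / 0.05000 = 0.03513 mol/L
Dilution factor = 250.0 / 20.30 = 12.32
[HCl]_stock = 0.03513 × 12.32 = 0.4327 mol/L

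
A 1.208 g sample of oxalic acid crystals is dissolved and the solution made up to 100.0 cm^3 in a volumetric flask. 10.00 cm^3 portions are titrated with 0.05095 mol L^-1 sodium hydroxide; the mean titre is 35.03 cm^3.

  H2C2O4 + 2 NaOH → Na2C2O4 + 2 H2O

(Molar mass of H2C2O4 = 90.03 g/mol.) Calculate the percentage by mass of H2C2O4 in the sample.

66.51 %

n(NaOH) per titration = 0.03503 × 0.05095 = 1.785 × 10^-3 mol
From the 1:2 ratio, n(H2C2O4) in each aliquot = 1/2 × 1.785 × 10^-3 = 8.924 × 10^-4 mol
n(H2C2O4) in the whole flask = 8.924 × 10^-4 × 100.0/10.00 = 8.924 × 10^-3 mol
mass of H2C2O4 = 8.924 × 10^-3 × 90.03 = 0.8034 g
% H2C2O4 = 0.8034 / 1.208 × 100 = 66.51 %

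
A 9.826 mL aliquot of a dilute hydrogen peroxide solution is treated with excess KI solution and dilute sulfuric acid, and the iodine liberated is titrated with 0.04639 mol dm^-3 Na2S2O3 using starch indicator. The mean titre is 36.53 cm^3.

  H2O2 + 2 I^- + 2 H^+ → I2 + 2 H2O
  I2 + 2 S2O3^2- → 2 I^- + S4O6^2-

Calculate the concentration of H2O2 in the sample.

0.08623 mol/L

n(S2O3^2-) = 0.03653 × 0.04639 = 1.695 × 10^-3 mol
n(I2) = n(S2O3^2-)/2 = 8.473 × 10^-4 mol
n(H2O2) in the aliquot = 8.473 × 10^-4 mol (1:1 ratio)
[H2O2] = 8.473 × 10^-4 / 0.009826 = 0.08623 mol/L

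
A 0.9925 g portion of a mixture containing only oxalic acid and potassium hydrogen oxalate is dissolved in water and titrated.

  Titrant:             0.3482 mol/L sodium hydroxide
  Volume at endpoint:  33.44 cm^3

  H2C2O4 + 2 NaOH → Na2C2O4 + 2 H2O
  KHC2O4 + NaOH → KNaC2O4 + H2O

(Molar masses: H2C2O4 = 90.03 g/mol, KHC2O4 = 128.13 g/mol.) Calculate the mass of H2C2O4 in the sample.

0.2705 g

n(NaOH) = 0.03344 × 0.3482 = 0.01164 mol
Let x = n(H2C2O4), y = n(KHC2O4).
Titrant: 2x + 1y = 0.01164;  mass: 90.03x + 128.13y = 0.9925
Solving, x = 3.004 × 10^-3 mol, y = 5.635 × 10^-3 mol
mass of H2C2O4 = 3.004 × 10^-3 × 90.03 = 0.2705 g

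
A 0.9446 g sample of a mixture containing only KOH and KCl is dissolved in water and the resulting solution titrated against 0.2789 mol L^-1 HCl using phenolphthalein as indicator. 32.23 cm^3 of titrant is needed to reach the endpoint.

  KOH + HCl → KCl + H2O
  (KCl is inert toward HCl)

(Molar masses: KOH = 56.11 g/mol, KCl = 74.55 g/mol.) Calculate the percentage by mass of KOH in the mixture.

n(HCl) = 0.03223 × 0.2789 = 8.989 × 10^-3 mol
Let x = n(KOH), y = n(KCl).
Titrant: 1x = 8.989 × 10^-3;  mass: 56.11x + 74.55y = 0.9446
Solving, x = 8.989 × 10^-3 mol, y = 5.905 × 10^-3 mol
mass of KOH = 8.989 × 10^-3 × 56.11 = 0.5044 g
% KOH = 0.5044 / 0.9446 × 100 = 53.40 %

53.40 %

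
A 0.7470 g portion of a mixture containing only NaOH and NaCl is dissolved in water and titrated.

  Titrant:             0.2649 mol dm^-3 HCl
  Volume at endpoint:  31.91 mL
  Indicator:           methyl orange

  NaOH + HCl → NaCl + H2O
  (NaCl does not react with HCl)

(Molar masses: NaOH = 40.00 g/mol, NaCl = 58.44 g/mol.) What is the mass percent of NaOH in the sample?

n(HCl) = 0.03191 × 0.2649 = 8.453 × 10^-3 mol
Let x = n(NaOH), y = n(NaCl).
Titrant: 1x = 8.453 × 10^-3;  mass: 40.00x + 58.44y = 0.7470
Solving, x = 8.453 × 10^-3 mol, y = 6.997 × 10^-3 mol
mass of NaOH = 8.453 × 10^-3 × 40.00 = 0.3381 g
% NaOH = 0.3381 / 0.7470 × 100 = 45.26 %

45.26 %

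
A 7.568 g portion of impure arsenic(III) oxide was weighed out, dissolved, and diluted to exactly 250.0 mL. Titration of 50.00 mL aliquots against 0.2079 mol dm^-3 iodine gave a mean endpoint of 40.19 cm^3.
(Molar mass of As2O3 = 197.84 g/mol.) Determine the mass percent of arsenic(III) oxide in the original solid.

As2O3 + 2 I2 + 2 H2O → As2O5 + 4 HI
n(I2) per titration = 0.04019 × 0.2079 = 8.356 × 10^-3 mol
From the 1:2 ratio, n(As2O3) in each aliquot = 1/2 × 8.356 × 10^-3 = 4.178 × 10^-3 mol
n(As2O3) in the whole flask = 4.178 × 10^-3 × 250.0/50.00 = 0.02089 mol
mass of As2O3 = 0.02089 × 197.84 = 4.133 g
% As2O3 = 4.133 / 7.568 × 100 = 54.61 %

54.61 %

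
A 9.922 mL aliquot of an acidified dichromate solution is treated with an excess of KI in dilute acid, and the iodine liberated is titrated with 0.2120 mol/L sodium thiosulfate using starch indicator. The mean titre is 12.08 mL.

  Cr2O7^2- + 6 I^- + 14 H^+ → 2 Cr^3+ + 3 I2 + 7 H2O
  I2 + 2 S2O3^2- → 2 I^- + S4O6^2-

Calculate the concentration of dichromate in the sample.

n(S2O3^2-) = 0.01208 × 0.2120 = 2.561 × 10^-3 mol
n(I2) = n(S2O3^2-)/2 = 1.280 × 10^-3 mol
From the 1:3 ratio, n(Cr2O7^2-) in the aliquot = 1/3 × 1.280 × 10^-3 = 4.268 × 10^-4 mol
[Cr2O7^2-] = 4.268 × 10^-4 / 0.009922 = 0.04302 mol/L

0.04302 mol/L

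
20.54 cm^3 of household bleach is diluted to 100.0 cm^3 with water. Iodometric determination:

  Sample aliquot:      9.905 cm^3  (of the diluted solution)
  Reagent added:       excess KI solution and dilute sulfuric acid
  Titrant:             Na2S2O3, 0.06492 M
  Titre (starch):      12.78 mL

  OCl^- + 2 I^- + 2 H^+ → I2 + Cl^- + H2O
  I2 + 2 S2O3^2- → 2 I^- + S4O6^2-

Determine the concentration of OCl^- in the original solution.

0.2039 M

n(S2O3^2-) = 0.01278 × 0.06492 = 8.297 × 10^-4 mol
n(I2) = n(S2O3^2-)/2 = 4.148 × 10^-4 mol
n(OCl^-) in the aliquot = 4.148 × 10^-4 mol (1:1 ratio)
[OCl^-]_dilute = 4.148 × 10^-4 / 0.009905 = 0.04188 mol/L
[OCl^-]_original = 0.04188 × 100.0/20.54 = 0.2039 mol/L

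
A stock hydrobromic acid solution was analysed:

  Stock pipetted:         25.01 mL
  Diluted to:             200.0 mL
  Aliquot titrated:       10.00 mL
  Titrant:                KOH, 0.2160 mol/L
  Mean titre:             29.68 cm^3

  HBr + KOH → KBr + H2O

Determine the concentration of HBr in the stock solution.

5.127 mol/L

n(KOH) = 0.02968 × 0.2160 = 6.411 × 10^-3 mol
n(HBr) in the aliquot = 6.411 × 10^-3 mol (1:1 ratio)
[HBr]_dilute = 6.411 × 10^-3 / 0.01000 = 0.6411 mol/L
Dilution factor = 200.0 / 25.01 = 7.997
[HBr]_stock = 0.6411 × 7.997 = 5.127 mol/L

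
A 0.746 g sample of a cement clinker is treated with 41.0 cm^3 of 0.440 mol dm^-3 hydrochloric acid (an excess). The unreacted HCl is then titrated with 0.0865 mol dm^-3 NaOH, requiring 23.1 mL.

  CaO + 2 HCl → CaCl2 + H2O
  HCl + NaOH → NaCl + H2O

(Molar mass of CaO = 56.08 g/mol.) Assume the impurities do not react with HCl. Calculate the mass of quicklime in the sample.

0.450 g

n(HCl) added = 0.0410 × 0.440 = 0.0180 mol
n(NaOH) used in back-titration = 0.0231 × 0.0865 = 2.00 × 10^-3 mol
n(HCl) left over = 2.00 × 10^-3 mol (1:1 ratio)
n(HCl) consumed by analyte = 0.0180 − 2.00 × 10^-3 = 0.0160 mol
From the 1:2 ratio, n(CaO) = 1/2 × 0.0160 = 8.02 × 10^-3 mol
mass of CaO = 8.02 × 10^-3 × 56.08 = 0.450 g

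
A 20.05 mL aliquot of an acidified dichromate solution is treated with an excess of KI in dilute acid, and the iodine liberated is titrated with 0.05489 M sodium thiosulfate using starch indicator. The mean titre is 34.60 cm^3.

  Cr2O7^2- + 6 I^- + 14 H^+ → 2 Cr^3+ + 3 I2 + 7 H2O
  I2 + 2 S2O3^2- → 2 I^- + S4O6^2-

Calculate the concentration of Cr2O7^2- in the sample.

n(S2O3^2-) = 0.03460 × 0.05489 = 1.899 × 10^-3 mol
n(I2) = n(S2O3^2-)/2 = 9.496 × 10^-4 mol
From the 1:3 ratio, n(Cr2O7^2-) in the aliquot = 1/3 × 9.496 × 10^-4 = 3.165 × 10^-4 mol
[Cr2O7^2-] = 3.165 × 10^-4 / 0.02005 = 0.01579 mol/L

0.01579 M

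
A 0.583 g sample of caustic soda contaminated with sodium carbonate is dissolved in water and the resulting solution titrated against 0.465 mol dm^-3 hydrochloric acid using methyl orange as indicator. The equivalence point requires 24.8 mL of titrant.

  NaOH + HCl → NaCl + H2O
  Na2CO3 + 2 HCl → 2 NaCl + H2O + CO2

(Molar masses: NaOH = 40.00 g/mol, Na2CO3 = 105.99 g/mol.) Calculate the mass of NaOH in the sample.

0.0866 g

n(HCl) = 0.0248 × 0.465 = 0.0115 mol
Let x = n(NaOH), y = n(Na2CO3).
Titrant: 1x + 2y = 0.0115;  mass: 40.00x + 105.99y = 0.583
Solving, x = 2.17 × 10^-3 mol, y = 4.68 × 10^-3 mol
mass of NaOH = 2.17 × 10^-3 × 40.00 = 0.0866 g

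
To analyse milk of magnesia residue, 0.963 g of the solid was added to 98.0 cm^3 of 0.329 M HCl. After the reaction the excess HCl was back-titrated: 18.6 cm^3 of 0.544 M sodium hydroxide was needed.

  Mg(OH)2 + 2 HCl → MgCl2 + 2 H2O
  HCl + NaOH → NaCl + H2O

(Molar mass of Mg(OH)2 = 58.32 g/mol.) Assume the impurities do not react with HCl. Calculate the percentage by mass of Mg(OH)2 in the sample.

67.0 %

n(HCl) added = 0.0980 × 0.329 = 0.0322 mol
n(NaOH) used in back-titration = 0.0186 × 0.544 = 0.0101 mol
n(HCl) left over = 0.0101 mol (1:1 ratio)
n(HCl) consumed by analyte = 0.0322 − 0.0101 = 0.0221 mol
From the 1:2 ratio, n(Mg(OH)2) = 1/2 × 0.0221 = 0.0111 mol
mass of Mg(OH)2 = 0.0111 × 58.32 = 0.645 g
% Mg(OH)2 = 0.645 / 0.963 × 100 = 67.0 %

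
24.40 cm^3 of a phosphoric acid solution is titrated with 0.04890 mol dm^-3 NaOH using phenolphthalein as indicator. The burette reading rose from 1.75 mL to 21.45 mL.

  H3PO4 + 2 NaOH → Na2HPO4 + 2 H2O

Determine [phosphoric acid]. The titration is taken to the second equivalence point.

0.01974 mol/L

n(NaOH) = 0.01970 L × 0.04890 mol/L = 9.633 × 10^-4 mol
From the 1:2 mole ratio, n(H3PO4) = 1/2 × 9.633 × 10^-4 = 4.817 × 10^-4 mol
[H3PO4] = 4.817 × 10^-4 mol / 0.02440 L = 0.01974 mol/L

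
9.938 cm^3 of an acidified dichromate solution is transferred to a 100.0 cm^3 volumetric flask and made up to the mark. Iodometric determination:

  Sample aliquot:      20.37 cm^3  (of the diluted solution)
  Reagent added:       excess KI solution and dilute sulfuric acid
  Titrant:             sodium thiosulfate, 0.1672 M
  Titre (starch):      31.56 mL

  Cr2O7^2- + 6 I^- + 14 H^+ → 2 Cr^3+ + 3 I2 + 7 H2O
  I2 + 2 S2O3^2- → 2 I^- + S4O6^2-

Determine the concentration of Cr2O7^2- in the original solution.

n(S2O3^2-) = 0.03156 × 0.1672 = 5.277 × 10^-3 mol
n(I2) = n(S2O3^2-)/2 = 2.638 × 10^-3 mol
From the 1:3 ratio, n(Cr2O7^2-) in the aliquot = 1/3 × 2.638 × 10^-3 = 8.795 × 10^-4 mol
[Cr2O7^2-]_dilute = 8.795 × 10^-4 / 0.02037 = 0.04317 mol/L
[Cr2O7^2-]_original = 0.04317 × 100.0/9.938 = 0.4344 mol/L

0.4344 M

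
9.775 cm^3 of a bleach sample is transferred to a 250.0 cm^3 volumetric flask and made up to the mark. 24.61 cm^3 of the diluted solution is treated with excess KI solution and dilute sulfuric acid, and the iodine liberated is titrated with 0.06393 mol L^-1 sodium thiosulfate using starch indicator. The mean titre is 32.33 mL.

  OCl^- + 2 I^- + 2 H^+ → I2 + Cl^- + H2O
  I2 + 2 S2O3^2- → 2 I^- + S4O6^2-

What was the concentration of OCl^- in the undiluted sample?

1.074 mol/L

n(S2O3^2-) = 0.03233 × 0.06393 = 2.067 × 10^-3 mol
n(I2) = n(S2O3^2-)/2 = 1.033 × 10^-3 mol
n(OCl^-) in the aliquot = 1.033 × 10^-3 mol (1:1 ratio)
[OCl^-]_dilute = 1.033 × 10^-3 / 0.02461 = 0.04199 mol/L
[OCl^-]_original = 0.04199 × 250.0/9.775 = 1.074 mol/L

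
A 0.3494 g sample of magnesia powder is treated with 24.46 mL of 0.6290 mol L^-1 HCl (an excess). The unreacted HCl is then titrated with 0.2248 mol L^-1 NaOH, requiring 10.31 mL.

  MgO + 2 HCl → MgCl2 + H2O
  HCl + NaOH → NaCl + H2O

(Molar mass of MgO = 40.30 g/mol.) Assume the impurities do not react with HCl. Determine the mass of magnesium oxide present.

n(HCl) added = 0.02446 × 0.6290 = 0.01539 mol
n(NaOH) used in back-titration = 0.01031 × 0.2248 = 2.318 × 10^-3 mol
n(HCl) left over = 2.318 × 10^-3 mol (1:1 ratio)
n(HCl) consumed by analyte = 0.01539 − 2.318 × 10^-3 = 0.01307 mol
From the 1:2 ratio, n(MgO) = 1/2 × 0.01307 = 6.534 × 10^-3 mol
mass of MgO = 6.534 × 10^-3 × 40.30 = 0.2633 g

0.2633 g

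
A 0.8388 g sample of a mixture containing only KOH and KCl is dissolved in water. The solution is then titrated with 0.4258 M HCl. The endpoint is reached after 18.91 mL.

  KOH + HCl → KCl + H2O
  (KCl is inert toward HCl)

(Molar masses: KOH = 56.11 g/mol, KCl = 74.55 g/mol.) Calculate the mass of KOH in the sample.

0.4518 g

n(HCl) = 0.01891 × 0.4258 = 8.052 × 10^-3 mol
Let x = n(KOH), y = n(KCl).
Titrant: 1x = 8.052 × 10^-3;  mass: 56.11x + 74.55y = 0.8388
Solving, x = 8.052 × 10^-3 mol, y = 5.191 × 10^-3 mol
mass of KOH = 8.052 × 10^-3 × 56.11 = 0.4518 g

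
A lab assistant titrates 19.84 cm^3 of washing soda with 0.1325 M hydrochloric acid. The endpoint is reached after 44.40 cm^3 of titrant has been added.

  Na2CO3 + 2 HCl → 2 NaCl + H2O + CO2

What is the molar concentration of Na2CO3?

0.1483 M

n(HCl) = 0.04440 L × 0.1325 mol/L = 5.883 × 10^-3 mol
From the 1:2 mole ratio, n(Na2CO3) = 1/2 × 5.883 × 10^-3 = 2.942 × 10^-3 mol
[Na2CO3] = 2.942 × 10^-3 mol / 0.01984 L = 0.1483 mol/L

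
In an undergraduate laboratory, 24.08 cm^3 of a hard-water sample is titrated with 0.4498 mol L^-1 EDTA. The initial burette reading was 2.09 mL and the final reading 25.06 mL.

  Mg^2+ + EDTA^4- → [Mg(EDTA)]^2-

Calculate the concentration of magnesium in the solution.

0.4291 mol/L

n(EDTA) = 0.02297 L × 0.4498 mol/L = 0.01033 mol
n(Mg2+) = 0.01033 mol (1:1 mole ratio)
[Mg2+] = 0.01033 mol / 0.02408 L = 0.4291 mol/L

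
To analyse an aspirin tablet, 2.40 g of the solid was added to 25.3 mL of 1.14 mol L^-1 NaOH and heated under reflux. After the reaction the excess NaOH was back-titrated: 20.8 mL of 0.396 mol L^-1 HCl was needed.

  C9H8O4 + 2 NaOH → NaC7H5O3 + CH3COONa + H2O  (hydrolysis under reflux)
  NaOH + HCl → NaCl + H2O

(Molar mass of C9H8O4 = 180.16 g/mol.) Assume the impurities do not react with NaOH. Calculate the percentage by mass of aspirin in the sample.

n(NaOH) added = 0.0253 × 1.14 = 0.0288 mol
n(HCl) used in back-titration = 0.0208 × 0.396 = 8.24 × 10^-3 mol
n(NaOH) left over = 8.24 × 10^-3 mol (1:1 ratio)
n(NaOH) consumed by analyte = 0.0288 − 8.24 × 10^-3 = 0.0206 mol
From the 1:2 ratio, n(C9H8O4) = 1/2 × 0.0206 = 0.0103 mol
mass of C9H8O4 = 0.0103 × 180.16 = 1.86 g
% C9H8O4 = 1.86 / 2.40 × 100 = 77.3 %

77.3 %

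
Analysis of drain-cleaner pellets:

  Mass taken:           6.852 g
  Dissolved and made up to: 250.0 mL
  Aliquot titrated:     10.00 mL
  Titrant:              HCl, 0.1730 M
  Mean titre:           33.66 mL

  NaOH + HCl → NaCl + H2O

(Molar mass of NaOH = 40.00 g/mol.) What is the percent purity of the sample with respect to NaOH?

n(HCl) per titration = 0.03366 × 0.1730 = 5.823 × 10^-3 mol
n(NaOH) in each aliquot = 5.823 × 10^-3 mol (1:1 ratio)
n(NaOH) in the whole flask = 5.823 × 10^-3 × 250.0/10.00 = 0.1456 mol
mass of NaOH = 0.1456 × 40.00 = 5.823 g
% NaOH = 5.823 / 6.852 × 100 = 84.99 %

84.99 %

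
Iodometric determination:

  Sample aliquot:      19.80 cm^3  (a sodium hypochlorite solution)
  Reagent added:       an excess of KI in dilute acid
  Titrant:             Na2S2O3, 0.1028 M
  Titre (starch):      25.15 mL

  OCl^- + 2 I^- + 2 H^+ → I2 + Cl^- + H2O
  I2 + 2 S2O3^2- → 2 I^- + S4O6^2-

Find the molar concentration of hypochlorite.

n(S2O3^2-) = 0.02515 × 0.1028 = 2.585 × 10^-3 mol
n(I2) = n(S2O3^2-)/2 = 1.293 × 10^-3 mol
n(OCl^-) in the aliquot = 1.293 × 10^-3 mol (1:1 ratio)
[OCl^-] = 1.293 × 10^-3 / 0.01980 = 0.06529 mol/L

0.06529 M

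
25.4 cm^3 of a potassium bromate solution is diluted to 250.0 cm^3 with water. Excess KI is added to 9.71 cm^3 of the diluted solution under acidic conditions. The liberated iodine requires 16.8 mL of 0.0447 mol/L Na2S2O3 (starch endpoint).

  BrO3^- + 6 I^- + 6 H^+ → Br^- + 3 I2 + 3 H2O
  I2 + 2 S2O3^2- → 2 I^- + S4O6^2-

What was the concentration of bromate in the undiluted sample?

0.127 mol/L

n(S2O3^2-) = 0.0168 × 0.0447 = 7.51 × 10^-4 mol
n(I2) = n(S2O3^2-)/2 = 3.75 × 10^-4 mol
From the 1:3 ratio, n(BrO3^-) in the aliquot = 1/3 × 3.75 × 10^-4 = 1.25 × 10^-4 mol
[BrO3^-]_dilute = 1.25 × 10^-4 / 0.00971 = 0.0129 mol/L
[BrO3^-]_original = 0.0129 × 250.0/25.4 = 0.127 mol/L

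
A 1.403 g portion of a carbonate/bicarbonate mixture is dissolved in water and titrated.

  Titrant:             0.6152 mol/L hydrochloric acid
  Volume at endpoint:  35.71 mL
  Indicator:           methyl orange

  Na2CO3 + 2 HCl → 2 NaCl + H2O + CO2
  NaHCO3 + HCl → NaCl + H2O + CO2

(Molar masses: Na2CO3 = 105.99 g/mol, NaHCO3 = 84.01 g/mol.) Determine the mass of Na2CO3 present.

n(HCl) = 0.03571 × 0.6152 = 0.02197 mol
Let x = n(Na2CO3), y = n(NaHCO3).
Titrant: 2x + 1y = 0.02197;  mass: 105.99x + 84.01y = 1.403
Solving, x = 7.135 × 10^-3 mol, y = 7.698 × 10^-3 mol
mass of Na2CO3 = 7.135 × 10^-3 × 105.99 = 0.7563 g

0.7563 g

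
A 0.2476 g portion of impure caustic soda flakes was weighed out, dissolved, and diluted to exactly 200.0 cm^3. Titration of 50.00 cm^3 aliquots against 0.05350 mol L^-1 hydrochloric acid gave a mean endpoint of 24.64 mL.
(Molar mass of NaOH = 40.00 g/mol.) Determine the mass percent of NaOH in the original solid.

85.19 %

NaOH + HCl → NaCl + H2O
n(HCl) per titration = 0.02464 × 0.05350 = 1.318 × 10^-3 mol
n(NaOH) in each aliquot = 1.318 × 10^-3 mol (1:1 ratio)
n(NaOH) in the whole flask = 1.318 × 10^-3 × 200.0/50.00 = 5.273 × 10^-3 mol
mass of NaOH = 5.273 × 10^-3 × 40.00 = 0.2109 g
% NaOH = 0.2109 / 0.2476 × 100 = 85.19 %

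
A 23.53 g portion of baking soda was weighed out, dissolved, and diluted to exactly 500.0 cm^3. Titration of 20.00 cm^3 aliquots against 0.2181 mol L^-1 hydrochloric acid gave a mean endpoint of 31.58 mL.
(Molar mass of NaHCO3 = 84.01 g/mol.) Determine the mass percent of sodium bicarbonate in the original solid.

61.48 %

NaHCO3 + HCl → NaCl + H2O + CO2
n(HCl) per titration = 0.03158 × 0.2181 = 6.888 × 10^-3 mol
n(NaHCO3) in each aliquot = 6.888 × 10^-3 mol (1:1 ratio)
n(NaHCO3) in the whole flask = 6.888 × 10^-3 × 500.0/20.00 = 0.1722 mol
mass of NaHCO3 = 0.1722 × 84.01 = 14.47 g
% NaHCO3 = 14.47 / 23.53 × 100 = 61.48 %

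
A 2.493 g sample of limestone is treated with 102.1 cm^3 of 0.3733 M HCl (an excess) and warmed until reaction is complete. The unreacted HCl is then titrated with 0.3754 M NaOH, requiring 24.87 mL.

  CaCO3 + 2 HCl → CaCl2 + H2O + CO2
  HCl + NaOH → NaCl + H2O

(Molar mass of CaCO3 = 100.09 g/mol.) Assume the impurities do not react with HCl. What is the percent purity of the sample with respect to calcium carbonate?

57.77 %

n(HCl) added = 0.1021 × 0.3733 = 0.03811 mol
n(NaOH) used in back-titration = 0.02487 × 0.3754 = 9.336 × 10^-3 mol
n(HCl) left over = 9.336 × 10^-3 mol (1:1 ratio)
n(HCl) consumed by analyte = 0.03811 − 9.336 × 10^-3 = 0.02878 mol
From the 1:2 ratio, n(CaCO3) = 1/2 × 0.02878 = 0.01439 mol
mass of CaCO3 = 0.01439 × 100.09 = 1.440 g
% CaCO3 = 1.440 / 2.493 × 100 = 57.77 %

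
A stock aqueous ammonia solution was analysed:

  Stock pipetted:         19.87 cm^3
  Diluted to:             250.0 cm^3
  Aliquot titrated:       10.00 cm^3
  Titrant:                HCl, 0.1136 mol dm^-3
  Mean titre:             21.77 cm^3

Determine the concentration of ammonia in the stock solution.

3.112 mol/L

NH3 + HCl → NH4Cl
n(HCl) = 0.02177 × 0.1136 = 2.473 × 10^-3 mol
n(NH3) in the aliquot = 2.473 × 10^-3 mol (1:1 ratio)
[NH3]_dilute = 2.473 × 10^-3 / 0.01000 = 0.2473 mol/L
Dilution factor = 250.0 / 19.87 = 12.58
[NH3]_stock = 0.2473 × 12.58 = 3.112 mol/L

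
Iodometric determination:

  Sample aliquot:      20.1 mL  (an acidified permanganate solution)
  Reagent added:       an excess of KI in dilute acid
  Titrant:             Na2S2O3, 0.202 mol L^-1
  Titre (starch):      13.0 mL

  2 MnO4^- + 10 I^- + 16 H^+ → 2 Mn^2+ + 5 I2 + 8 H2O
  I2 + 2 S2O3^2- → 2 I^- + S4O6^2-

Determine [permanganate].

n(S2O3^2-) = 0.0130 × 0.202 = 2.63 × 10^-3 mol
n(I2) = n(S2O3^2-)/2 = 1.31 × 10^-3 mol
From the 2:5 ratio, n(MnO4^-) in the aliquot = 2/5 × 1.31 × 10^-3 = 5.25 × 10^-4 mol
[MnO4^-] = 5.25 × 10^-4 / 0.0201 = 0.0261 mol/L

0.0261 mol/L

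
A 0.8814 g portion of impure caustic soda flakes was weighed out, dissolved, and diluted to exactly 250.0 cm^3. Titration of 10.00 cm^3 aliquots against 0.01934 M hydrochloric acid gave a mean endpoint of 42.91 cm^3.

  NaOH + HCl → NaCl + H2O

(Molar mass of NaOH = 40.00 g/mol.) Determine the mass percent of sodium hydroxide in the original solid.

94.15 %

n(HCl) per titration = 0.04291 × 0.01934 = 8.299 × 10^-4 mol
n(NaOH) in each aliquot = 8.299 × 10^-4 mol (1:1 ratio)
n(NaOH) in the whole flask = 8.299 × 10^-4 × 250.0/10.00 = 0.02075 mol
mass of NaOH = 0.02075 × 40.00 = 0.8299 g
% NaOH = 0.8299 / 0.8814 × 100 = 94.15 %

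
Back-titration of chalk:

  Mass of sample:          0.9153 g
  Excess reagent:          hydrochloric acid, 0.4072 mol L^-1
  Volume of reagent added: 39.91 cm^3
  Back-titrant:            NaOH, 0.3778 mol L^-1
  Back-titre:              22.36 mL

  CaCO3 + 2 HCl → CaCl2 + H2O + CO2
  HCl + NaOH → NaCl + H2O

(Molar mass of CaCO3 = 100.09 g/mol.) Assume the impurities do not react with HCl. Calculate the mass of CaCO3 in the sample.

0.3905 g

n(HCl) added = 0.03991 × 0.4072 = 0.01625 mol
n(NaOH) used in back-titration = 0.02236 × 0.3778 = 8.448 × 10^-3 mol
n(HCl) left over = 8.448 × 10^-3 mol (1:1 ratio)
n(HCl) consumed by analyte = 0.01625 − 8.448 × 10^-3 = 7.804 × 10^-3 mol
From the 1:2 ratio, n(CaCO3) = 1/2 × 7.804 × 10^-3 = 3.902 × 10^-3 mol
mass of CaCO3 = 3.902 × 10^-3 × 100.09 = 0.3905 g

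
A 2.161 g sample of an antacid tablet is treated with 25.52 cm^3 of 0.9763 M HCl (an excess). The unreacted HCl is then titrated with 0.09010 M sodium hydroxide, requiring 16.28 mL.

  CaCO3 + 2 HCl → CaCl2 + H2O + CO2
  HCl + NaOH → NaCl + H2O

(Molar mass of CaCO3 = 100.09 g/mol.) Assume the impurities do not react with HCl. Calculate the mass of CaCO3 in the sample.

n(HCl) added = 0.02552 × 0.9763 = 0.02492 mol
n(NaOH) used in back-titration = 0.01628 × 0.09010 = 1.467 × 10^-3 mol
n(HCl) left over = 1.467 × 10^-3 mol (1:1 ratio)
n(HCl) consumed by analyte = 0.02492 − 1.467 × 10^-3 = 0.02345 mol
From the 1:2 ratio, n(CaCO3) = 1/2 × 0.02345 = 0.01172 mol
mass of CaCO3 = 0.01172 × 100.09 = 1.173 g

1.173 g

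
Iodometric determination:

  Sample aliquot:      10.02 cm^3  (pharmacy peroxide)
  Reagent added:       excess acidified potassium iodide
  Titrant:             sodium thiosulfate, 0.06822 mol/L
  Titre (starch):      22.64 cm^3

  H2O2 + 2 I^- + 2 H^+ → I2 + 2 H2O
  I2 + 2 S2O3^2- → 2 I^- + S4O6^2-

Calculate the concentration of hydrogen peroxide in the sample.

0.07707 mol/L

n(S2O3^2-) = 0.02264 × 0.06822 = 1.545 × 10^-3 mol
n(I2) = n(S2O3^2-)/2 = 7.723 × 10^-4 mol
n(H2O2) in the aliquot = 7.723 × 10^-4 mol (1:1 ratio)
[H2O2] = 7.723 × 10^-4 / 0.01002 = 0.07707 mol/L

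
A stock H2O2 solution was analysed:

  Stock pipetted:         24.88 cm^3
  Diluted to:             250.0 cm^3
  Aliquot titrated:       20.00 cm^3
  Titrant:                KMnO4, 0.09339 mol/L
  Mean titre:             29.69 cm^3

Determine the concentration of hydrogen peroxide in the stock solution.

2 MnO4^- + 5 H2O2 + 6 H^+ → 2 Mn^2+ + 5 O2 + 8 H2O
n(KMnO4) = 0.02969 × 0.09339 = 2.773 × 10^-3 mol
From the 5:2 ratio, n(H2O2) in the aliquot = 5/2 × 2.773 × 10^-3 = 6.932 × 10^-3 mol
[H2O2]_dilute = 6.932 × 10^-3 / 0.02000 = 0.3466 mol/L
Dilution factor = 250.0 / 24.88 = 10.05
[H2O2]_stock = 0.3466 × 10.05 = 3.483 mol/L

3.483 mol/L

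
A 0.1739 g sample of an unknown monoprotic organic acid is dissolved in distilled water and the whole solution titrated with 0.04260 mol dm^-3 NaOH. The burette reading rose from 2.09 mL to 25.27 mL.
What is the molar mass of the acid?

176.1 g/mol

n(NaOH) = 0.02318 L × 0.04260 mol/L = 9.875 × 10^-4 mol
n(HA) = 9.875 × 10^-4 mol (1:1 ratio)
M = m / n = 0.1739 g / 9.875 × 10^-4 mol = 176.1 g/mol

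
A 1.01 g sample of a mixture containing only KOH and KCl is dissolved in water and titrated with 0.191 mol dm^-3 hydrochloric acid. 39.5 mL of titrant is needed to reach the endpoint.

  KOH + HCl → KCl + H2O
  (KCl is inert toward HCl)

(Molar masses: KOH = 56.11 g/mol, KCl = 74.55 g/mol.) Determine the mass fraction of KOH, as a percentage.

41.9 %

n(HCl) = 0.0395 × 0.191 = 7.54 × 10^-3 mol
Let x = n(KOH), y = n(KCl).
Titrant: 1x = 7.54 × 10^-3;  mass: 56.11x + 74.55y = 1.01
Solving, x = 7.54 × 10^-3 mol, y = 7.87 × 10^-3 mol
mass of KOH = 7.54 × 10^-3 × 56.11 = 0.423 g
% KOH = 0.423 / 1.01 × 100 = 41.9 %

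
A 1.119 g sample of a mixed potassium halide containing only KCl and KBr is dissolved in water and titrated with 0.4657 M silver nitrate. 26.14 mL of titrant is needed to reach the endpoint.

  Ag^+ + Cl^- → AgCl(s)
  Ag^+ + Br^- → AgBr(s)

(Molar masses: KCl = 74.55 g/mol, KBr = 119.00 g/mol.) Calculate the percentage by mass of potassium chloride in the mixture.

n(AgNO3) = 0.02614 × 0.4657 = 0.01217 mol
Let x = n(KCl), y = n(KBr).
Titrant: 1x + 1y = 0.01217;  mass: 74.55x + 119.00y = 1.119
Solving, x = 7.416 × 10^-3 mol, y = 4.758 × 10^-3 mol
mass of KCl = 7.416 × 10^-3 × 74.55 = 0.5529 g
% KCl = 0.5529 / 1.119 × 100 = 49.41 %

49.41 %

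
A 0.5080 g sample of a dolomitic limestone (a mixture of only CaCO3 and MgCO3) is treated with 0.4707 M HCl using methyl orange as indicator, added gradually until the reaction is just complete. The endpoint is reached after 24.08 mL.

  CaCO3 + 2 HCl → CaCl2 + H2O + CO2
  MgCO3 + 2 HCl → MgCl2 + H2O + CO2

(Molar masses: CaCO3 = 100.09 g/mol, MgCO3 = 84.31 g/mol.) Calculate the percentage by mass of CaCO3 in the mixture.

37.70 %

n(HCl) = 0.02408 × 0.4707 = 0.01133 mol
Let x = n(CaCO3), y = n(MgCO3).
Titrant: 2x + 2y = 0.01133;  mass: 100.09x + 84.31y = 0.5080
Solving, x = 1.914 × 10^-3 mol, y = 3.754 × 10^-3 mol
mass of CaCO3 = 1.914 × 10^-3 × 100.09 = 0.1915 g
% CaCO3 = 0.1915 / 0.5080 × 100 = 37.70 %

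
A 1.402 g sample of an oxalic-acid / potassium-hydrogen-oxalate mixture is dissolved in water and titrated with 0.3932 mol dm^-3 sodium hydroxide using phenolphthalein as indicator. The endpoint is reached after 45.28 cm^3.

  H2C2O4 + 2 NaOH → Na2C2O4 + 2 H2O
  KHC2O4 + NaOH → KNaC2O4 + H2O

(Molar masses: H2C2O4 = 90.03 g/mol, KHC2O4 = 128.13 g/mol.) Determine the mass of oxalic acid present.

0.4762 g

n(NaOH) = 0.04528 × 0.3932 = 0.01780 mol
Let x = n(H2C2O4), y = n(KHC2O4).
Titrant: 2x + 1y = 0.01780;  mass: 90.03x + 128.13y = 1.402
Solving, x = 5.289 × 10^-3 mol, y = 7.226 × 10^-3 mol
mass of H2C2O4 = 5.289 × 10^-3 × 90.03 = 0.4762 g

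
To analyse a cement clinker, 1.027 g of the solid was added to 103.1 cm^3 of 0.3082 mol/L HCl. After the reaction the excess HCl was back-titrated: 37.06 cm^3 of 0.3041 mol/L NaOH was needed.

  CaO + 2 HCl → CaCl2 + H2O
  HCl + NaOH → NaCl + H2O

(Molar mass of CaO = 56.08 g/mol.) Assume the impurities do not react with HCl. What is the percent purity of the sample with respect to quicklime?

55.99 %

n(HCl) added = 0.1031 × 0.3082 = 0.03178 mol
n(NaOH) used in back-titration = 0.03706 × 0.3041 = 0.01127 mol
n(HCl) left over = 0.01127 mol (1:1 ratio)
n(HCl) consumed by analyte = 0.03178 − 0.01127 = 0.02051 mol
From the 1:2 ratio, n(CaO) = 1/2 × 0.02051 = 0.01025 mol
mass of CaO = 0.01025 × 56.08 = 0.5750 g
% CaO = 0.5750 / 1.027 × 100 = 55.99 %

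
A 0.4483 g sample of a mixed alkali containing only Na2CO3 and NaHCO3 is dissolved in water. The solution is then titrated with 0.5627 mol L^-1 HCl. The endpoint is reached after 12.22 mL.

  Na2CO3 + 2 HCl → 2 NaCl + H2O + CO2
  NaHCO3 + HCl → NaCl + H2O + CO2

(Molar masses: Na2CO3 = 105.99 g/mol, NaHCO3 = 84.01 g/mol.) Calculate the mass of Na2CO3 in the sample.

n(HCl) = 0.01222 × 0.5627 = 6.876 × 10^-3 mol
Let x = n(Na2CO3), y = n(NaHCO3).
Titrant: 2x + 1y = 6.876 × 10^-3;  mass: 105.99x + 84.01y = 0.4483
Solving, x = 2.086 × 10^-3 mol, y = 2.705 × 10^-3 mol
mass of Na2CO3 = 2.086 × 10^-3 × 105.99 = 0.2211 g

0.2211 g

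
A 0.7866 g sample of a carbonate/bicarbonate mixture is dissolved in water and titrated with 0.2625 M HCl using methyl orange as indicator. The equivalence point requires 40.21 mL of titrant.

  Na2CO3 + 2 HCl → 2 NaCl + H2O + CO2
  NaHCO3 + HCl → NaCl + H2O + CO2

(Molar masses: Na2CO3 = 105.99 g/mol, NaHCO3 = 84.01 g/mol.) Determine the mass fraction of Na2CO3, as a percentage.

21.75 %

n(HCl) = 0.04021 × 0.2625 = 0.01056 mol
Let x = n(Na2CO3), y = n(NaHCO3).
Titrant: 2x + 1y = 0.01056;  mass: 105.99x + 84.01y = 0.7866
Solving, x = 1.614 × 10^-3 mol, y = 7.326 × 10^-3 mol
mass of Na2CO3 = 1.614 × 10^-3 × 105.99 = 0.1711 g
% Na2CO3 = 0.1711 / 0.7866 × 100 = 21.75 %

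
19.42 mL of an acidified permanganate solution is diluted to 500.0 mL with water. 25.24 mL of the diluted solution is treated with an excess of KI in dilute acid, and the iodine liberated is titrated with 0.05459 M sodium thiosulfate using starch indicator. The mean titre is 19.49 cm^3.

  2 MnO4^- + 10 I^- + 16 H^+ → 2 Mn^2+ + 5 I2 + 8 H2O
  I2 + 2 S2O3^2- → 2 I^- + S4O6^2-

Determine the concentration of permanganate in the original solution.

n(S2O3^2-) = 0.01949 × 0.05459 = 1.064 × 10^-3 mol
n(I2) = n(S2O3^2-)/2 = 5.320 × 10^-4 mol
From the 2:5 ratio, n(MnO4^-) in the aliquot = 2/5 × 5.320 × 10^-4 = 2.128 × 10^-4 mol
[MnO4^-]_dilute = 2.128 × 10^-4 / 0.02524 = 0.008431 mol/L
[MnO4^-]_original = 0.008431 × 500.0/19.42 = 0.2171 mol/L

0.2171 M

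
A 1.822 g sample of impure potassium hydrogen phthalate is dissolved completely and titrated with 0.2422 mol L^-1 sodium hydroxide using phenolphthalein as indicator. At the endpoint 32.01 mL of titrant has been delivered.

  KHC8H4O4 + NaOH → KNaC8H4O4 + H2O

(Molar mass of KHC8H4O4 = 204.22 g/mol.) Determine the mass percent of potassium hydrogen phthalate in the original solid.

86.90 %

n(NaOH) = 0.03201 L × 0.2422 mol/L = 7.753 × 10^-3 mol
n(KHC8H4O4) = 7.753 × 10^-3 mol (1:1 ratio)
mass of KHC8H4O4 = 7.753 × 10^-3 × 204.22 g/mol = 1.583 g
% KHC8H4O4 = 1.583 / 1.822 × 100 = 86.90 %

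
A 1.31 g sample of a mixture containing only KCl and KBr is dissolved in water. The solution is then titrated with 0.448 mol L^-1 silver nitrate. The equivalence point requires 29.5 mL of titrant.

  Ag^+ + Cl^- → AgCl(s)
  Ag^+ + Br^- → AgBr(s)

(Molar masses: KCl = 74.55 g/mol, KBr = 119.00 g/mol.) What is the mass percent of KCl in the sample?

n(AgNO3) = 0.0295 × 0.448 = 0.0132 mol
Let x = n(KCl), y = n(KBr).
Titrant: 1x + 1y = 0.0132;  mass: 74.55x + 119.00y = 1.31
Solving, x = 5.91 × 10^-3 mol, y = 7.31 × 10^-3 mol
mass of KCl = 5.91 × 10^-3 × 74.55 = 0.441 g
% KCl = 0.441 / 1.31 × 100 = 33.6 %

33.6 %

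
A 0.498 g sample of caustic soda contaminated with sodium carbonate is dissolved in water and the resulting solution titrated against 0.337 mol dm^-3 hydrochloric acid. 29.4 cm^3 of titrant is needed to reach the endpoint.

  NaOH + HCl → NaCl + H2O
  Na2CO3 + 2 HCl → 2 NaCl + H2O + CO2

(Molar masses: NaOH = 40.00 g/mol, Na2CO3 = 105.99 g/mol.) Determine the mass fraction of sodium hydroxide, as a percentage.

n(HCl) = 0.0294 × 0.337 = 9.91 × 10^-3 mol
Let x = n(NaOH), y = n(Na2CO3).
Titrant: 1x + 2y = 9.91 × 10^-3;  mass: 40.00x + 105.99y = 0.498
Solving, x = 2.08 × 10^-3 mol, y = 3.91 × 10^-3 mol
mass of NaOH = 2.08 × 10^-3 × 40.00 = 0.0833 g
% NaOH = 0.0833 / 0.498 × 100 = 16.7 %

16.7 %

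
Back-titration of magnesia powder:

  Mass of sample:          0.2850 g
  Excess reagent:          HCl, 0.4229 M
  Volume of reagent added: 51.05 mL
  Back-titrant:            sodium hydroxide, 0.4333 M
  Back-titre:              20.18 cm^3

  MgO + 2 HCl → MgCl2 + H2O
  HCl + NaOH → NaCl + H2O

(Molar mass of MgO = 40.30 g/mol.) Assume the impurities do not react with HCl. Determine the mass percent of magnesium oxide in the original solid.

n(HCl) added = 0.05105 × 0.4229 = 0.02159 mol
n(NaOH) used in back-titration = 0.02018 × 0.4333 = 8.744 × 10^-3 mol
n(HCl) left over = 8.744 × 10^-3 mol (1:1 ratio)
n(HCl) consumed by analyte = 0.02159 − 8.744 × 10^-3 = 0.01285 mol
From the 1:2 ratio, n(MgO) = 1/2 × 0.01285 = 6.423 × 10^-3 mol
mass of MgO = 6.423 × 10^-3 × 40.30 = 0.2588 g
% MgO = 0.2588 / 0.2850 × 100 = 90.82 %

90.82 %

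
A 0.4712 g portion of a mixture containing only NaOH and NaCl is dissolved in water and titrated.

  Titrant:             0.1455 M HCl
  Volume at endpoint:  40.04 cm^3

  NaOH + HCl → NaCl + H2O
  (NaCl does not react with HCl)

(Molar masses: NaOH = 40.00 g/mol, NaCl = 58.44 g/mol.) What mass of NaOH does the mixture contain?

n(HCl) = 0.04004 × 0.1455 = 5.826 × 10^-3 mol
Let x = n(NaOH), y = n(NaCl).
Titrant: 1x = 5.826 × 10^-3;  mass: 40.00x + 58.44y = 0.4712
Solving, x = 5.826 × 10^-3 mol, y = 4.075 × 10^-3 mol
mass of NaOH = 5.826 × 10^-3 × 40.00 = 0.2330 g

0.2330 g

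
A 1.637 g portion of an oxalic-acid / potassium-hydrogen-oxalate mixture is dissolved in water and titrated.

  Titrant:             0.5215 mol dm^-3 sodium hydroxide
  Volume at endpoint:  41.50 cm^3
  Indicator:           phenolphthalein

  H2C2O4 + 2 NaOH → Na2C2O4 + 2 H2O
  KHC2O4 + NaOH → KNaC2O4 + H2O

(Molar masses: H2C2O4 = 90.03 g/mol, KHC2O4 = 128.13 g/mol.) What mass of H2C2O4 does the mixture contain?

n(NaOH) = 0.04150 × 0.5215 = 0.02164 mol
Let x = n(H2C2O4), y = n(KHC2O4).
Titrant: 2x + 1y = 0.02164;  mass: 90.03x + 128.13y = 1.637
Solving, x = 6.834 × 10^-3 mol, y = 7.974 × 10^-3 mol
mass of H2C2O4 = 6.834 × 10^-3 × 90.03 = 0.6153 g

0.6153 g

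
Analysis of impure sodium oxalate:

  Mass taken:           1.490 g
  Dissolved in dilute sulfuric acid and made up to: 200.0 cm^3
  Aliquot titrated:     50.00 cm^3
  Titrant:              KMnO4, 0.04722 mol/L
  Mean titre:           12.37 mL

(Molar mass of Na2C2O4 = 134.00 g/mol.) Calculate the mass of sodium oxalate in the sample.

2 MnO4^- + 5 C2O4^2- + 16 H^+ → 2 Mn^2+ + 10 CO2 + 8 H2O
n(KMnO4) per titration = 0.01237 × 0.04722 = 5.841 × 10^-4 mol
From the 5:2 ratio, n(Na2C2O4) in each aliquot = 5/2 × 5.841 × 10^-4 = 1.460 × 10^-3 mol
n(Na2C2O4) in the whole flask = 1.460 × 10^-3 × 200.0/50.00 = 5.841 × 10^-3 mol
mass of Na2C2O4 = 5.841 × 10^-3 × 134.00 = 0.7827 g

0.7827 g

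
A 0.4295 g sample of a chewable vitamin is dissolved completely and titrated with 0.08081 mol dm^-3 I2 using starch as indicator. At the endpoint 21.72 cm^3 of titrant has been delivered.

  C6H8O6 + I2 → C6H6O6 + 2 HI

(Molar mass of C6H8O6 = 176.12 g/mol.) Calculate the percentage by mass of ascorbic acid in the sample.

n(I2) = 0.02172 L × 0.08081 mol/L = 1.755 × 10^-3 mol
n(C6H8O6) = 1.755 × 10^-3 mol (1:1 ratio)
mass of C6H8O6 = 1.755 × 10^-3 × 176.12 g/mol = 0.3091 g
% C6H8O6 = 0.3091 / 0.4295 × 100 = 71.97 %

71.97 %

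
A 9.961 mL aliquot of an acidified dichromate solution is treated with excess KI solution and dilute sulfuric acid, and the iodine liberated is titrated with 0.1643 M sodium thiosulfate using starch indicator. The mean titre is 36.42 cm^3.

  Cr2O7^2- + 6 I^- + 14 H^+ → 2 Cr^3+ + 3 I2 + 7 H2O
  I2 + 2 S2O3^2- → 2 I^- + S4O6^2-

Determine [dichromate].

n(S2O3^2-) = 0.03642 × 0.1643 = 5.984 × 10^-3 mol
n(I2) = n(S2O3^2-)/2 = 2.992 × 10^-3 mol
From the 1:3 ratio, n(Cr2O7^2-) in the aliquot = 1/3 × 2.992 × 10^-3 = 9.973 × 10^-4 mol
[Cr2O7^2-] = 9.973 × 10^-4 / 0.009961 = 0.1001 mol/L

0.1001 M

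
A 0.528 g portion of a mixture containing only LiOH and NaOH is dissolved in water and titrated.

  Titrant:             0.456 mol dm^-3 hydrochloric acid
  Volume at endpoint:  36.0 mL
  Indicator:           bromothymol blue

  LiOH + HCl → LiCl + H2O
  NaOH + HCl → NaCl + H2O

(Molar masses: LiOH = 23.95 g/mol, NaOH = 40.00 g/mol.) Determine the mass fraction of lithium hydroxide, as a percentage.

n(HCl) = 0.0360 × 0.456 = 0.0164 mol
Let x = n(LiOH), y = n(NaOH).
Titrant: 1x + 1y = 0.0164;  mass: 23.95x + 40.00y = 0.528
Solving, x = 8.01 × 10^-3 mol, y = 8.40 × 10^-3 mol
mass of LiOH = 8.01 × 10^-3 × 23.95 = 0.192 g
% LiOH = 0.192 / 0.528 × 100 = 36.4 %

36.4 %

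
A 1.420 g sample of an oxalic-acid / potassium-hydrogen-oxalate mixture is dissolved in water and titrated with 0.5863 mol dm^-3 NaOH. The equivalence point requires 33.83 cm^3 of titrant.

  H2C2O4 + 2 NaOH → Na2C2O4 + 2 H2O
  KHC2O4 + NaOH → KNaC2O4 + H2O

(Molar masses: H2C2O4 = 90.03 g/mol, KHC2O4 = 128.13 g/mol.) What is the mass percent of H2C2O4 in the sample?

n(NaOH) = 0.03383 × 0.5863 = 0.01983 mol
Let x = n(H2C2O4), y = n(KHC2O4).
Titrant: 2x + 1y = 0.01983;  mass: 90.03x + 128.13y = 1.420
Solving, x = 6.746 × 10^-3 mol, y = 6.342 × 10^-3 mol
mass of H2C2O4 = 6.746 × 10^-3 × 90.03 = 0.6073 g
% H2C2O4 = 0.6073 / 1.420 × 100 = 42.77 %

42.77 %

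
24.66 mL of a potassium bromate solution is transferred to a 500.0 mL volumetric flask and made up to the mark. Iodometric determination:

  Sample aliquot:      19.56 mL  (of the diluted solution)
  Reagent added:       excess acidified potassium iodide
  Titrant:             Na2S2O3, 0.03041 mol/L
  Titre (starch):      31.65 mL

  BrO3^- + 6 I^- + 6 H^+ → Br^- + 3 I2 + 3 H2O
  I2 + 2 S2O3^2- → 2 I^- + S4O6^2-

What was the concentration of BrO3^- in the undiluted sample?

0.1663 mol/L

n(S2O3^2-) = 0.03165 × 0.03041 = 9.625 × 10^-4 mol
n(I2) = n(S2O3^2-)/2 = 4.812 × 10^-4 mol
From the 1:3 ratio, n(BrO3^-) in the aliquot = 1/3 × 4.812 × 10^-4 = 1.604 × 10^-4 mol
[BrO3^-]_dilute = 1.604 × 10^-4 / 0.01956 = 0.008201 mol/L
[BrO3^-]_original = 0.008201 × 500.0/24.66 = 0.1663 mol/L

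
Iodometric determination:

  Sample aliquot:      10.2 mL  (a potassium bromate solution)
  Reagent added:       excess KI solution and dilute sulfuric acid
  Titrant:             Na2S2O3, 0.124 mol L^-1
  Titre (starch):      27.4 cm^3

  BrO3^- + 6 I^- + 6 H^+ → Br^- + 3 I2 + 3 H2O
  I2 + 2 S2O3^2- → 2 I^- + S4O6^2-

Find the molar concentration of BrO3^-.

0.0555 mol/L

n(S2O3^2-) = 0.0274 × 0.124 = 3.40 × 10^-3 mol
n(I2) = n(S2O3^2-)/2 = 1.70 × 10^-3 mol
From the 1:3 ratio, n(BrO3^-) in the aliquot = 1/3 × 1.70 × 10^-3 = 5.66 × 10^-4 mol
[BrO3^-] = 5.66 × 10^-4 / 0.0102 = 0.0555 mol/L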